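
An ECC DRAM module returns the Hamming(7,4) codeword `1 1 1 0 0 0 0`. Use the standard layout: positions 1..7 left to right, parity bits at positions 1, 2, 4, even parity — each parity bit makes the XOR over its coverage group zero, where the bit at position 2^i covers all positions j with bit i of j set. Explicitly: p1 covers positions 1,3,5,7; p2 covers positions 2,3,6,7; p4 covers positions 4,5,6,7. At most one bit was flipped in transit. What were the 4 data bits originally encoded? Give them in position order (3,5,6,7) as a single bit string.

s1: b1⊕b3⊕b5⊕b7 = 1⊕1⊕0⊕0 = 0
s2: b2⊕b3⊕b6⊕b7 = 1⊕1⊕0⊕0 = 0
s4: b4⊕b5⊕b6⊕b7 = 0⊕0⊕0⊕0 = 0
Syndrome (s4...s1) = 000 → position 0 (no error).
No correction needed.
Data bits at positions 3,5,6,7: 1000

1000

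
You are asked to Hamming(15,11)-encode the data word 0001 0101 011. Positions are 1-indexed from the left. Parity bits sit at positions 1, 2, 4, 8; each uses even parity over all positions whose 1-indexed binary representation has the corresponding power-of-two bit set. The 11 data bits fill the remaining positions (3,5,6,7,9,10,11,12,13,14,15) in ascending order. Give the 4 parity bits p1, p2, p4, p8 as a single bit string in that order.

Place data bits at non-power-of-two positions: b3=0, b5=0, b6=0, b7=1, b9=0, b10=1, b11=0, b12=1, b13=0, b14=1, b15=1.
p1 = XOR of data positions {3,5,7,9,11,13,15} = 0⊕0⊕1⊕0⊕0⊕0⊕1 = 0
p2 = XOR of data positions {3,6,7,10,11,14,15} = 0⊕0⊕1⊕1⊕0⊕1⊕1 = 0
p4 = XOR of data positions {5,6,7,12,13,14,15} = 0⊕0⊕1⊕1⊕0⊕1⊕1 = 0
p8 = XOR of data positions {9,10,11,12,13,14,15} = 0⊕1⊕0⊕1⊕0⊕1⊕1 = 0
Parity bits p1,p2,p4,p8 = 0000

0000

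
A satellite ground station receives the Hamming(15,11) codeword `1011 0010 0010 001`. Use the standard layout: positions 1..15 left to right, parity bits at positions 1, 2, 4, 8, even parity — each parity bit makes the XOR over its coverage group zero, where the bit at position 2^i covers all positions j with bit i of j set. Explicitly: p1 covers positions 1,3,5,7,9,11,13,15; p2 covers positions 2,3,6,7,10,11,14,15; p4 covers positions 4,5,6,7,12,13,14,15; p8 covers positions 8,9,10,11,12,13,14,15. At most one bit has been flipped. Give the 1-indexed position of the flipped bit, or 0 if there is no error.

5

s1: b1⊕b3⊕b5⊕b7⊕b9⊕b11⊕b13⊕b15 = 1⊕1⊕0⊕1⊕0⊕1⊕0⊕1 = 1
s2: b2⊕b3⊕b6⊕b7⊕b10⊕b11⊕b14⊕b15 = 0⊕1⊕0⊕1⊕0⊕1⊕0⊕1 = 0
s4: b4⊕b5⊕b6⊕b7⊕b12⊕b13⊕b14⊕b15 = 1⊕0⊕0⊕1⊕0⊕0⊕0⊕1 = 1
s8: b8⊕b9⊕b10⊕b11⊕b12⊕b13⊕b14⊕b15 = 0⊕0⊕0⊕1⊕0⊕0⊕0⊕1 = 0
Syndrome (s8...s1) = 0101 → position 5.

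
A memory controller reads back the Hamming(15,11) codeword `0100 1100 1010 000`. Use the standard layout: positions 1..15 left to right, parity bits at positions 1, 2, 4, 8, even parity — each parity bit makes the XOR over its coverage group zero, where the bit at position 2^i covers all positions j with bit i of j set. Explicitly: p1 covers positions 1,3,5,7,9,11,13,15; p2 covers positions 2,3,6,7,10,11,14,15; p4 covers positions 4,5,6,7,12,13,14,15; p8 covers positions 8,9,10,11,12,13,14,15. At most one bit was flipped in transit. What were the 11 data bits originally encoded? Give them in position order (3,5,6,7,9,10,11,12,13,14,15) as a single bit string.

s1: b1⊕b3⊕b5⊕b7⊕b9⊕b11⊕b13⊕b15 = 0⊕0⊕1⊕0⊕1⊕1⊕0⊕0 = 1
s2: b2⊕b3⊕b6⊕b7⊕b10⊕b11⊕b14⊕b15 = 1⊕0⊕1⊕0⊕0⊕1⊕0⊕0 = 1
s4: b4⊕b5⊕b6⊕b7⊕b12⊕b13⊕b14⊕b15 = 0⊕1⊕1⊕0⊕0⊕0⊕0⊕0 = 0
s8: b8⊕b9⊕b10⊕b11⊕b12⊕b13⊕b14⊕b15 = 0⊕1⊕0⊕1⊕0⊕0⊕0⊕0 = 0
Syndrome (s8...s1) = 0011 → position 3.
Flip bit 3: corrected codeword = 011011001010000
Data bits at positions 3,5,6,7,9,10,11,12,13,14,15: 11101010000

11101010000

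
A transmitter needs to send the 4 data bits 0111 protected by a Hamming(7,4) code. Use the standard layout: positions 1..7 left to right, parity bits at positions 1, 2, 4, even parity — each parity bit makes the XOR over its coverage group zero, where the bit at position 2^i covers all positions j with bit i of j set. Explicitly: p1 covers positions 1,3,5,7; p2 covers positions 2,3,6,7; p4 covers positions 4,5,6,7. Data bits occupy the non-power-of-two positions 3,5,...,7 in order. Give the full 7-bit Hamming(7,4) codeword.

0001111

Place data bits at non-power-of-two positions: b3=0, b5=1, b6=1, b7=1.
p1 = XOR of data positions {3,5,7} = 0⊕1⊕1 = 0
p2 = XOR of data positions {3,6,7} = 0⊕1⊕1 = 0
p4 = XOR of data positions {5,6,7} = 1⊕1⊕1 = 1
Codeword b1..b7 = 0001111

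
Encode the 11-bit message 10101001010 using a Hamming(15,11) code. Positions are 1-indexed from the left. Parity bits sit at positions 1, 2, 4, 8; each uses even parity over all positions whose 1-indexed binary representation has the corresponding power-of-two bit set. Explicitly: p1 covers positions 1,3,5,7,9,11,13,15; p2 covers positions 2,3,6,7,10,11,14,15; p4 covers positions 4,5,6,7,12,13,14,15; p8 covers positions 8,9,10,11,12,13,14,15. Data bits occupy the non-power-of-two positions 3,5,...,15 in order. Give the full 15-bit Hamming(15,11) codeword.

Place data bits at non-power-of-two positions: b3=1, b5=0, b6=1, b7=0, b9=1, b10=0, b11=0, b12=1, b13=0, b14=1, b15=0.
p1 = XOR of data positions {3,5,7,9,11,13,15} = 1⊕0⊕0⊕1⊕0⊕0⊕0 = 0
p2 = XOR of data positions {3,6,7,10,11,14,15} = 1⊕1⊕0⊕0⊕0⊕1⊕0 = 1
p4 = XOR of data positions {5,6,7,12,13,14,15} = 0⊕1⊕0⊕1⊕0⊕1⊕0 = 1
p8 = XOR of data positions {9,10,11,12,13,14,15} = 1⊕0⊕0⊕1⊕0⊕1⊕0 = 1
Codeword b1..b15 = 011101011001010

011101011001010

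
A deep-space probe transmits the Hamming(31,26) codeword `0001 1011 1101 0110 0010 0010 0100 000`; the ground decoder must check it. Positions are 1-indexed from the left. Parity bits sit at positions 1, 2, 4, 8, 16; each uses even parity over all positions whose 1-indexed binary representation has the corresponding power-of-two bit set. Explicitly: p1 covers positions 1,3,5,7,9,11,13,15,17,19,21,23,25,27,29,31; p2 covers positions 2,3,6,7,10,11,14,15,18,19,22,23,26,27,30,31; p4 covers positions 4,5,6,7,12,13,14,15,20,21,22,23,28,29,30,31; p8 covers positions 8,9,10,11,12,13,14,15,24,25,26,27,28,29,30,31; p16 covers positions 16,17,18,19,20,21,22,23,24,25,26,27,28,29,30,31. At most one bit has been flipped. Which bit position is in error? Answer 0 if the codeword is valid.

s1: b1⊕b3⊕b5⊕b7⊕b9⊕b11⊕b13⊕b15⊕b17⊕b19⊕b21⊕b23⊕b25⊕b27⊕b29⊕b31 = 0⊕0⊕1⊕1⊕1⊕0⊕0⊕1⊕0⊕1⊕0⊕1⊕0⊕0⊕0⊕0 = 0
s2: b2⊕b3⊕b6⊕b7⊕b10⊕b11⊕b14⊕b15⊕b18⊕b19⊕b22⊕b23⊕b26⊕b27⊕b30⊕b31 = 0⊕0⊕0⊕1⊕1⊕0⊕1⊕1⊕0⊕1⊕0⊕1⊕1⊕0⊕0⊕0 = 1
s4: b4⊕b5⊕b6⊕b7⊕b12⊕b13⊕b14⊕b15⊕b20⊕b21⊕b22⊕b23⊕b28⊕b29⊕b30⊕b31 = 1⊕1⊕0⊕1⊕1⊕0⊕1⊕1⊕0⊕0⊕0⊕1⊕0⊕0⊕0⊕0 = 1
s8: b8⊕b9⊕b10⊕b11⊕b12⊕b13⊕b14⊕b15⊕b24⊕b25⊕b26⊕b27⊕b28⊕b29⊕b30⊕b31 = 1⊕1⊕1⊕0⊕1⊕0⊕1⊕1⊕0⊕0⊕1⊕0⊕0⊕0⊕0⊕0 = 1
s16: b16⊕b17⊕b18⊕b19⊕b20⊕b21⊕b22⊕b23⊕b24⊕b25⊕b26⊕b27⊕b28⊕b29⊕b30⊕b31 = 0⊕0⊕0⊕1⊕0⊕0⊕0⊕1⊕0⊕0⊕1⊕0⊕0⊕0⊕0⊕0 = 1
Syndrome (s16...s1) = 11110 → position 30.

30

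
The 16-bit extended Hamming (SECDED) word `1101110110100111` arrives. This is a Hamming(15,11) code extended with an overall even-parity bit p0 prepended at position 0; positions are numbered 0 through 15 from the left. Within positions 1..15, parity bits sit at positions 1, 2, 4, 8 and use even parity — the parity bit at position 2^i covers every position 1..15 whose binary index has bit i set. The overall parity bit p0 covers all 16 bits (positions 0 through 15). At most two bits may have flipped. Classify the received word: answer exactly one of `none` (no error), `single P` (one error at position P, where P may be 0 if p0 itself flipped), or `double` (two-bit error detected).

single 10

s1: b1⊕b3⊕b5⊕b7⊕b9⊕b11⊕b13⊕b15 = 1⊕1⊕1⊕1⊕0⊕0⊕1⊕1 = 0
s2: b2⊕b3⊕b6⊕b7⊕b10⊕b11⊕b14⊕b15 = 0⊕1⊕0⊕1⊕1⊕0⊕1⊕1 = 1
s4: b4⊕b5⊕b6⊕b7⊕b12⊕b13⊕b14⊕b15 = 1⊕1⊕0⊕1⊕0⊕1⊕1⊕1 = 0
s8: b8⊕b9⊕b10⊕b11⊕b12⊕b13⊕b14⊕b15 = 1⊕0⊕1⊕0⊕0⊕1⊕1⊕1 = 1
Syndrome (s8...s1) = 1010 → position 10.
Overall parity (XOR of all 16 bits, including p0): 1⊕1⊕0⊕1⊕1⊕1⊕0⊕1⊕1⊕0⊕1⊕0⊕0⊕1⊕1⊕1 = 1
Overall=1, syndrome position=10 → single-bit error at position 10.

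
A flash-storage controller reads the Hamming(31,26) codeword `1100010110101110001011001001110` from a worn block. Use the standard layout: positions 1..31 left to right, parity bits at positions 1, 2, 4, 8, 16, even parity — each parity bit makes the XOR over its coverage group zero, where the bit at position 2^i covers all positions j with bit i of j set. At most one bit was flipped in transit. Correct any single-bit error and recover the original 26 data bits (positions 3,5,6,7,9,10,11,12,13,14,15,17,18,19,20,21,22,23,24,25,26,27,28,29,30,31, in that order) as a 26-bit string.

00101010111001001001001110

s1: b1⊕b3⊕b5⊕b7⊕b9⊕b11⊕b13⊕b15⊕b17⊕b19⊕b21⊕b23⊕b25⊕b27⊕b29⊕b31 = 1⊕0⊕0⊕0⊕1⊕1⊕1⊕1⊕0⊕1⊕1⊕0⊕1⊕0⊕1⊕0 = 1
s2: b2⊕b3⊕b6⊕b7⊕b10⊕b11⊕b14⊕b15⊕b18⊕b19⊕b22⊕b23⊕b26⊕b27⊕b30⊕b31 = 1⊕0⊕1⊕0⊕0⊕1⊕1⊕1⊕0⊕1⊕1⊕0⊕0⊕0⊕1⊕0 = 0
s4: b4⊕b5⊕b6⊕b7⊕b12⊕b13⊕b14⊕b15⊕b20⊕b21⊕b22⊕b23⊕b28⊕b29⊕b30⊕b31 = 0⊕0⊕1⊕0⊕0⊕1⊕1⊕1⊕0⊕1⊕1⊕0⊕1⊕1⊕1⊕0 = 1
s8: b8⊕b9⊕b10⊕b11⊕b12⊕b13⊕b14⊕b15⊕b24⊕b25⊕b26⊕b27⊕b28⊕b29⊕b30⊕b31 = 1⊕1⊕0⊕1⊕0⊕1⊕1⊕1⊕0⊕1⊕0⊕0⊕1⊕1⊕1⊕0 = 0
s16: b16⊕b17⊕b18⊕b19⊕b20⊕b21⊕b22⊕b23⊕b24⊕b25⊕b26⊕b27⊕b28⊕b29⊕b30⊕b31 = 0⊕0⊕0⊕1⊕0⊕1⊕1⊕0⊕0⊕1⊕0⊕0⊕1⊕1⊕1⊕0 = 1
Syndrome (s16...s1) = 10101 → position 21.
Flip bit 21: corrected codeword = 1100010110101110001001001001110
Data bits at positions 3,5,6,7,9,10,11,12,13,14,15,17,18,19,20,21,22,23,24,25,26,27,28,29,30,31: 00101010111001001001001110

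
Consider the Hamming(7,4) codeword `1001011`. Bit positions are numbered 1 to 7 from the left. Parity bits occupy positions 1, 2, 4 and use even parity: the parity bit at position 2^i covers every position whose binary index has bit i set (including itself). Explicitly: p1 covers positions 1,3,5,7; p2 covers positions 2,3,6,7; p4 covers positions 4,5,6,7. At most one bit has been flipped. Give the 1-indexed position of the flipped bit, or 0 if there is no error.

s1: b1⊕b3⊕b5⊕b7 = 1⊕0⊕0⊕1 = 0
s2: b2⊕b3⊕b6⊕b7 = 0⊕0⊕1⊕1 = 0
s4: b4⊕b5⊕b6⊕b7 = 1⊕0⊕1⊕1 = 1
Syndrome (s4...s1) = 100 → position 4.

4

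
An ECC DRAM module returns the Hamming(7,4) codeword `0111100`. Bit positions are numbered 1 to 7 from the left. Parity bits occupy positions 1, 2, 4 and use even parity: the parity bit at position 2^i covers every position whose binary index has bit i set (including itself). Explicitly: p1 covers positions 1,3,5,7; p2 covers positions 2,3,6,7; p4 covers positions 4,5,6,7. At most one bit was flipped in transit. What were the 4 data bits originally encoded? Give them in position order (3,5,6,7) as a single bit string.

1100

s1: b1⊕b3⊕b5⊕b7 = 0⊕1⊕1⊕0 = 0
s2: b2⊕b3⊕b6⊕b7 = 1⊕1⊕0⊕0 = 0
s4: b4⊕b5⊕b6⊕b7 = 1⊕1⊕0⊕0 = 0
Syndrome (s4...s1) = 000 → position 0 (no error).
No correction needed.
Data bits at positions 3,5,6,7: 1100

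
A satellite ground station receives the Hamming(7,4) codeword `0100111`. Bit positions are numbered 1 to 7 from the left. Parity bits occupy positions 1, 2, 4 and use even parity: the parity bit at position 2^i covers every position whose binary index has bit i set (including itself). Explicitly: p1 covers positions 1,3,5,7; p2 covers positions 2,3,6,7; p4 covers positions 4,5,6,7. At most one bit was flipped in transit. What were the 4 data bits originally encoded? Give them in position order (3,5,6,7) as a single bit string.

0101

s1: b1⊕b3⊕b5⊕b7 = 0⊕0⊕1⊕1 = 0
s2: b2⊕b3⊕b6⊕b7 = 1⊕0⊕1⊕1 = 1
s4: b4⊕b5⊕b6⊕b7 = 0⊕1⊕1⊕1 = 1
Syndrome (s4...s1) = 110 → position 6.
Flip bit 6: corrected codeword = 0100101
Data bits at positions 3,5,6,7: 0101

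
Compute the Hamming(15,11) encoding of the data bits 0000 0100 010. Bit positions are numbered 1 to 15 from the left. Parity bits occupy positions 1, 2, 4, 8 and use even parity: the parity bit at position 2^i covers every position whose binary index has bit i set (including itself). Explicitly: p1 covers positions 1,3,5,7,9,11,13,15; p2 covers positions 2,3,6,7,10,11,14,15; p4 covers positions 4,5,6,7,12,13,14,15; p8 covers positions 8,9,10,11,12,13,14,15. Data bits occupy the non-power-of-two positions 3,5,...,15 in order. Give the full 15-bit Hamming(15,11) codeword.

000100000100010

Place data bits at non-power-of-two positions: b3=0, b5=0, b6=0, b7=0, b9=0, b10=1, b11=0, b12=0, b13=0, b14=1, b15=0.
p1 = XOR of data positions {3,5,7,9,11,13,15} = 0⊕0⊕0⊕0⊕0⊕0⊕0 = 0
p2 = XOR of data positions {3,6,7,10,11,14,15} = 0⊕0⊕0⊕1⊕0⊕1⊕0 = 0
p4 = XOR of data positions {5,6,7,12,13,14,15} = 0⊕0⊕0⊕0⊕0⊕1⊕0 = 1
p8 = XOR of data positions {9,10,11,12,13,14,15} = 0⊕1⊕0⊕0⊕0⊕1⊕0 = 0
Codeword b1..b15 = 000100000100010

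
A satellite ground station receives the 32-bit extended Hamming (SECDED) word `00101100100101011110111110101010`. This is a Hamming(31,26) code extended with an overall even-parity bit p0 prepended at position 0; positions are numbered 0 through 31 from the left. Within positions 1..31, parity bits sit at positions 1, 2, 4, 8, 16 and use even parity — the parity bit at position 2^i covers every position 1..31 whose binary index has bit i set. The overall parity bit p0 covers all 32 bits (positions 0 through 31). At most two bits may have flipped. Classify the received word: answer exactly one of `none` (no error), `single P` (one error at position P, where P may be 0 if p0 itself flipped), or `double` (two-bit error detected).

double

s1: b1⊕b3⊕b5⊕b7⊕b9⊕b11⊕b13⊕b15⊕b17⊕b19⊕b21⊕b23⊕b25⊕b27⊕b29⊕b31 = 0⊕0⊕1⊕0⊕0⊕1⊕1⊕1⊕1⊕0⊕1⊕1⊕0⊕0⊕0⊕0 = 1
s2: b2⊕b3⊕b6⊕b7⊕b10⊕b11⊕b14⊕b15⊕b18⊕b19⊕b22⊕b23⊕b26⊕b27⊕b30⊕b31 = 1⊕0⊕0⊕0⊕0⊕1⊕0⊕1⊕1⊕0⊕1⊕1⊕1⊕0⊕1⊕0 = 0
s4: b4⊕b5⊕b6⊕b7⊕b12⊕b13⊕b14⊕b15⊕b20⊕b21⊕b22⊕b23⊕b28⊕b29⊕b30⊕b31 = 1⊕1⊕0⊕0⊕0⊕1⊕0⊕1⊕1⊕1⊕1⊕1⊕1⊕0⊕1⊕0 = 0
s8: b8⊕b9⊕b10⊕b11⊕b12⊕b13⊕b14⊕b15⊕b24⊕b25⊕b26⊕b27⊕b28⊕b29⊕b30⊕b31 = 1⊕0⊕0⊕1⊕0⊕1⊕0⊕1⊕1⊕0⊕1⊕0⊕1⊕0⊕1⊕0 = 0
s16: b16⊕b17⊕b18⊕b19⊕b20⊕b21⊕b22⊕b23⊕b24⊕b25⊕b26⊕b27⊕b28⊕b29⊕b30⊕b31 = 1⊕1⊕1⊕0⊕1⊕1⊕1⊕1⊕1⊕0⊕1⊕0⊕1⊕0⊕1⊕0 = 1
Syndrome (s16...s1) = 10001 → position 17.
Overall parity (XOR of all 32 bits, including p0): 0⊕0⊕1⊕0⊕1⊕1⊕0⊕0⊕1⊕0⊕0⊕1⊕0⊕1⊕0⊕1⊕1⊕1⊕1⊕0⊕1⊕1⊕1⊕1⊕1⊕0⊕1⊕0⊕1⊕0⊕1⊕0 = 0
Overall=0, syndrome position=17 → double-bit error detected (uncorrectable).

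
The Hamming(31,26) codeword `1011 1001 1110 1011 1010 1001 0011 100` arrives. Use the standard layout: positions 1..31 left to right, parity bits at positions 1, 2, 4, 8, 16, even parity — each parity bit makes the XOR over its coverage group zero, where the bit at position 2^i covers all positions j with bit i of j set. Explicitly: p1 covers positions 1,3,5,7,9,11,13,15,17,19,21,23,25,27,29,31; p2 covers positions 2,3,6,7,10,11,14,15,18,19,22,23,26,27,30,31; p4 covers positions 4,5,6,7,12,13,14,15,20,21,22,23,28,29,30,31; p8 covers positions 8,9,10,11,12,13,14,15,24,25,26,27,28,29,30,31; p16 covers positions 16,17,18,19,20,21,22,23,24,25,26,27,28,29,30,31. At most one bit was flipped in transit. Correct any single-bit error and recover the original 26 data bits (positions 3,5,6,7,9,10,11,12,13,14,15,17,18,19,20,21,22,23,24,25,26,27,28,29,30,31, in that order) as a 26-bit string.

11001110101101010010011100

s1: b1⊕b3⊕b5⊕b7⊕b9⊕b11⊕b13⊕b15⊕b17⊕b19⊕b21⊕b23⊕b25⊕b27⊕b29⊕b31 = 1⊕1⊕1⊕0⊕1⊕1⊕1⊕1⊕1⊕1⊕1⊕0⊕0⊕1⊕1⊕0 = 0
s2: b2⊕b3⊕b6⊕b7⊕b10⊕b11⊕b14⊕b15⊕b18⊕b19⊕b22⊕b23⊕b26⊕b27⊕b30⊕b31 = 0⊕1⊕0⊕0⊕1⊕1⊕0⊕1⊕0⊕1⊕0⊕0⊕0⊕1⊕0⊕0 = 0
s4: b4⊕b5⊕b6⊕b7⊕b12⊕b13⊕b14⊕b15⊕b20⊕b21⊕b22⊕b23⊕b28⊕b29⊕b30⊕b31 = 1⊕1⊕0⊕0⊕0⊕1⊕0⊕1⊕0⊕1⊕0⊕0⊕1⊕1⊕0⊕0 = 1
s8: b8⊕b9⊕b10⊕b11⊕b12⊕b13⊕b14⊕b15⊕b24⊕b25⊕b26⊕b27⊕b28⊕b29⊕b30⊕b31 = 1⊕1⊕1⊕1⊕0⊕1⊕0⊕1⊕1⊕0⊕0⊕1⊕1⊕1⊕0⊕0 = 0
s16: b16⊕b17⊕b18⊕b19⊕b20⊕b21⊕b22⊕b23⊕b24⊕b25⊕b26⊕b27⊕b28⊕b29⊕b30⊕b31 = 1⊕1⊕0⊕1⊕0⊕1⊕0⊕0⊕1⊕0⊕0⊕1⊕1⊕1⊕0⊕0 = 0
Syndrome (s16...s1) = 00100 → position 4.
Flip bit 4: corrected codeword = 1010100111101011101010010011100
Data bits at positions 3,5,6,7,9,10,11,12,13,14,15,17,18,19,20,21,22,23,24,25,26,27,28,29,30,31: 11001110101101010010011100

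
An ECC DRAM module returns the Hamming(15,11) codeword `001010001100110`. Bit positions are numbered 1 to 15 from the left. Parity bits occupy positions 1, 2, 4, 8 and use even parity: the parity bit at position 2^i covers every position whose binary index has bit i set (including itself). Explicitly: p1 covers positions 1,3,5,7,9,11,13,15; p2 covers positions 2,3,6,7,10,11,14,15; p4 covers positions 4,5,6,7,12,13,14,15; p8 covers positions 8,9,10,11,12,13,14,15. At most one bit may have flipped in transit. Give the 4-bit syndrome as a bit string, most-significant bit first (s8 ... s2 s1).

0110

s1: b1⊕b3⊕b5⊕b7⊕b9⊕b11⊕b13⊕b15 = 0⊕1⊕1⊕0⊕1⊕0⊕1⊕0 = 0
s2: b2⊕b3⊕b6⊕b7⊕b10⊕b11⊕b14⊕b15 = 0⊕1⊕0⊕0⊕1⊕0⊕1⊕0 = 1
s4: b4⊕b5⊕b6⊕b7⊕b12⊕b13⊕b14⊕b15 = 0⊕1⊕0⊕0⊕0⊕1⊕1⊕0 = 1
s8: b8⊕b9⊕b10⊕b11⊕b12⊕b13⊕b14⊕b15 = 0⊕1⊕1⊕0⊕0⊕1⊕1⊕0 = 0
Syndrome (s8...s1) = 0110 → position 6.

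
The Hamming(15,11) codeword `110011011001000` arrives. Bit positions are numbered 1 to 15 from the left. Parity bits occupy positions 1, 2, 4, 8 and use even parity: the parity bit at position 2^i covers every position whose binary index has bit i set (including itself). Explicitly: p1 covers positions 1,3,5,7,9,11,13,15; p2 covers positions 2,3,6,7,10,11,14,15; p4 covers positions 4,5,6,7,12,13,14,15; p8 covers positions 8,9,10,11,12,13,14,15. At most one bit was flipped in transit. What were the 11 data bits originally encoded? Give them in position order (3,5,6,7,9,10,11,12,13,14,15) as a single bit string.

s1: b1⊕b3⊕b5⊕b7⊕b9⊕b11⊕b13⊕b15 = 1⊕0⊕1⊕0⊕1⊕0⊕0⊕0 = 1
s2: b2⊕b3⊕b6⊕b7⊕b10⊕b11⊕b14⊕b15 = 1⊕0⊕1⊕0⊕0⊕0⊕0⊕0 = 0
s4: b4⊕b5⊕b6⊕b7⊕b12⊕b13⊕b14⊕b15 = 0⊕1⊕1⊕0⊕1⊕0⊕0⊕0 = 1
s8: b8⊕b9⊕b10⊕b11⊕b12⊕b13⊕b14⊕b15 = 1⊕1⊕0⊕0⊕1⊕0⊕0⊕0 = 1
Syndrome (s8...s1) = 1101 → position 13.
Flip bit 13: corrected codeword = 110011011001100
Data bits at positions 3,5,6,7,9,10,11,12,13,14,15: 01101001100

01101001100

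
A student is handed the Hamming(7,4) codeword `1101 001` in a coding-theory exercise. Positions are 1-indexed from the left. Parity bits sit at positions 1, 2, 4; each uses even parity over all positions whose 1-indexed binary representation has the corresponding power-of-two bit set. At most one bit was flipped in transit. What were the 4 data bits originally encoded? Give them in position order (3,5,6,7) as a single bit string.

s1: b1⊕b3⊕b5⊕b7 = 1⊕0⊕0⊕1 = 0
s2: b2⊕b3⊕b6⊕b7 = 1⊕0⊕0⊕1 = 0
s4: b4⊕b5⊕b6⊕b7 = 1⊕0⊕0⊕1 = 0
Syndrome (s4...s1) = 000 → position 0 (no error).
No correction needed.
Data bits at positions 3,5,6,7: 0001

0001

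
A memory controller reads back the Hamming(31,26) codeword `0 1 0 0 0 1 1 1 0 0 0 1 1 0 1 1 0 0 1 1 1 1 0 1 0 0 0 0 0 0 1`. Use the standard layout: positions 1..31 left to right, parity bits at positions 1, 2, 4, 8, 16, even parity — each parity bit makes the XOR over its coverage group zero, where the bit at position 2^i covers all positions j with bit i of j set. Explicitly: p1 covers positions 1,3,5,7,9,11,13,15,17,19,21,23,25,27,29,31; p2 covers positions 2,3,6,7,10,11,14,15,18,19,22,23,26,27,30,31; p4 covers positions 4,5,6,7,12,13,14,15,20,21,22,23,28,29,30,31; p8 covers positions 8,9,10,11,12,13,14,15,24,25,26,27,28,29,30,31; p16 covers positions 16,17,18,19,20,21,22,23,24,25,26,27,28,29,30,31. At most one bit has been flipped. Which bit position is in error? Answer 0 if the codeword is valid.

s1: b1⊕b3⊕b5⊕b7⊕b9⊕b11⊕b13⊕b15⊕b17⊕b19⊕b21⊕b23⊕b25⊕b27⊕b29⊕b31 = 0⊕0⊕0⊕1⊕0⊕0⊕1⊕1⊕0⊕1⊕1⊕0⊕0⊕0⊕0⊕1 = 0
s2: b2⊕b3⊕b6⊕b7⊕b10⊕b11⊕b14⊕b15⊕b18⊕b19⊕b22⊕b23⊕b26⊕b27⊕b30⊕b31 = 1⊕0⊕1⊕1⊕0⊕0⊕0⊕1⊕0⊕1⊕1⊕0⊕0⊕0⊕0⊕1 = 1
s4: b4⊕b5⊕b6⊕b7⊕b12⊕b13⊕b14⊕b15⊕b20⊕b21⊕b22⊕b23⊕b28⊕b29⊕b30⊕b31 = 0⊕0⊕1⊕1⊕1⊕1⊕0⊕1⊕1⊕1⊕1⊕0⊕0⊕0⊕0⊕1 = 1
s8: b8⊕b9⊕b10⊕b11⊕b12⊕b13⊕b14⊕b15⊕b24⊕b25⊕b26⊕b27⊕b28⊕b29⊕b30⊕b31 = 1⊕0⊕0⊕0⊕1⊕1⊕0⊕1⊕1⊕0⊕0⊕0⊕0⊕0⊕0⊕1 = 0
s16: b16⊕b17⊕b18⊕b19⊕b20⊕b21⊕b22⊕b23⊕b24⊕b25⊕b26⊕b27⊕b28⊕b29⊕b30⊕b31 = 1⊕0⊕0⊕1⊕1⊕1⊕1⊕0⊕1⊕0⊕0⊕0⊕0⊕0⊕0⊕1 = 1
Syndrome (s16...s1) = 10110 → position 22.

22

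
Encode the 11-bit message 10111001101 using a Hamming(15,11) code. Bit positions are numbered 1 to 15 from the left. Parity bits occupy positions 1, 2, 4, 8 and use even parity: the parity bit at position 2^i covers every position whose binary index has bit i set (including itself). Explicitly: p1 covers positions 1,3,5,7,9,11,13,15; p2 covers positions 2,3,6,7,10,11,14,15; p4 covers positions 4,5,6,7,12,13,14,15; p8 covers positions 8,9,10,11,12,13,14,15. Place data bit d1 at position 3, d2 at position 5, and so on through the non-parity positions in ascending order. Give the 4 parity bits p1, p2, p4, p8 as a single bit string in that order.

Place data bits at non-power-of-two positions: b3=1, b5=0, b6=1, b7=1, b9=1, b10=0, b11=0, b12=1, b13=1, b14=0, b15=1.
p1 = XOR of data positions {3,5,7,9,11,13,15} = 1⊕0⊕1⊕1⊕0⊕1⊕1 = 1
p2 = XOR of data positions {3,6,7,10,11,14,15} = 1⊕1⊕1⊕0⊕0⊕0⊕1 = 0
p4 = XOR of data positions {5,6,7,12,13,14,15} = 0⊕1⊕1⊕1⊕1⊕0⊕1 = 1
p8 = XOR of data positions {9,10,11,12,13,14,15} = 1⊕0⊕0⊕1⊕1⊕0⊕1 = 0
Parity bits p1,p2,p4,p8 = 1010

1010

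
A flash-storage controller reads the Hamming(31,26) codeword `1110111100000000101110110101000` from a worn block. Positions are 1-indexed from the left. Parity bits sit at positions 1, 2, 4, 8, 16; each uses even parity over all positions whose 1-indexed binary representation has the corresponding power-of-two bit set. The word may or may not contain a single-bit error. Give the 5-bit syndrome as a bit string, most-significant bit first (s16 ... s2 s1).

00110

s1: b1⊕b3⊕b5⊕b7⊕b9⊕b11⊕b13⊕b15⊕b17⊕b19⊕b21⊕b23⊕b25⊕b27⊕b29⊕b31 = 1⊕1⊕1⊕1⊕0⊕0⊕0⊕0⊕1⊕1⊕1⊕1⊕0⊕0⊕0⊕0 = 0
s2: b2⊕b3⊕b6⊕b7⊕b10⊕b11⊕b14⊕b15⊕b18⊕b19⊕b22⊕b23⊕b26⊕b27⊕b30⊕b31 = 1⊕1⊕1⊕1⊕0⊕0⊕0⊕0⊕0⊕1⊕0⊕1⊕1⊕0⊕0⊕0 = 1
s4: b4⊕b5⊕b6⊕b7⊕b12⊕b13⊕b14⊕b15⊕b20⊕b21⊕b22⊕b23⊕b28⊕b29⊕b30⊕b31 = 0⊕1⊕1⊕1⊕0⊕0⊕0⊕0⊕1⊕1⊕0⊕1⊕1⊕0⊕0⊕0 = 1
s8: b8⊕b9⊕b10⊕b11⊕b12⊕b13⊕b14⊕b15⊕b24⊕b25⊕b26⊕b27⊕b28⊕b29⊕b30⊕b31 = 1⊕0⊕0⊕0⊕0⊕0⊕0⊕0⊕1⊕0⊕1⊕0⊕1⊕0⊕0⊕0 = 0
s16: b16⊕b17⊕b18⊕b19⊕b20⊕b21⊕b22⊕b23⊕b24⊕b25⊕b26⊕b27⊕b28⊕b29⊕b30⊕b31 = 0⊕1⊕0⊕1⊕1⊕1⊕0⊕1⊕1⊕0⊕1⊕0⊕1⊕0⊕0⊕0 = 0
Syndrome (s16...s1) = 00110 → position 6.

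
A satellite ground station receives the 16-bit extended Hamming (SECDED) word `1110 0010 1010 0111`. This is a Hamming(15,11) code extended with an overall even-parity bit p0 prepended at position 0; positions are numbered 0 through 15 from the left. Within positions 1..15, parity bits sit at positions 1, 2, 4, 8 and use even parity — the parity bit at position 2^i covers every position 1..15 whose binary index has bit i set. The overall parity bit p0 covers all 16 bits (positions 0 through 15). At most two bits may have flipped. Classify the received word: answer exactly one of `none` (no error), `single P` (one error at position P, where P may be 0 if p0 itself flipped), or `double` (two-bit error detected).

s1: b1⊕b3⊕b5⊕b7⊕b9⊕b11⊕b13⊕b15 = 1⊕0⊕0⊕0⊕0⊕0⊕1⊕1 = 1
s2: b2⊕b3⊕b6⊕b7⊕b10⊕b11⊕b14⊕b15 = 1⊕0⊕1⊕0⊕1⊕0⊕1⊕1 = 1
s4: b4⊕b5⊕b6⊕b7⊕b12⊕b13⊕b14⊕b15 = 0⊕0⊕1⊕0⊕0⊕1⊕1⊕1 = 0
s8: b8⊕b9⊕b10⊕b11⊕b12⊕b13⊕b14⊕b15 = 1⊕0⊕1⊕0⊕0⊕1⊕1⊕1 = 1
Syndrome (s8...s1) = 1011 → position 11.
Overall parity (XOR of all 16 bits, including p0): 1⊕1⊕1⊕0⊕0⊕0⊕1⊕0⊕1⊕0⊕1⊕0⊕0⊕1⊕1⊕1 = 1
Overall=1, syndrome position=11 → single-bit error at position 11.

single 11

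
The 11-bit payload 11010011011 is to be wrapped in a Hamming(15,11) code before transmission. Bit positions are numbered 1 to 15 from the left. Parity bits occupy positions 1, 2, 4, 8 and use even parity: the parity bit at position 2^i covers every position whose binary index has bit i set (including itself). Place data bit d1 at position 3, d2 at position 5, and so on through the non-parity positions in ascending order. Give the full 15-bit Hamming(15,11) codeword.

111110100011011

Place data bits at non-power-of-two positions: b3=1, b5=1, b6=0, b7=1, b9=0, b10=0, b11=1, b12=1, b13=0, b14=1, b15=1.
p1 = XOR of data positions {3,5,7,9,11,13,15} = 1⊕1⊕1⊕0⊕1⊕0⊕1 = 1
p2 = XOR of data positions {3,6,7,10,11,14,15} = 1⊕0⊕1⊕0⊕1⊕1⊕1 = 1
p4 = XOR of data positions {5,6,7,12,13,14,15} = 1⊕0⊕1⊕1⊕0⊕1⊕1 = 1
p8 = XOR of data positions {9,10,11,12,13,14,15} = 0⊕0⊕1⊕1⊕0⊕1⊕1 = 0
Codeword b1..b15 = 111110100011011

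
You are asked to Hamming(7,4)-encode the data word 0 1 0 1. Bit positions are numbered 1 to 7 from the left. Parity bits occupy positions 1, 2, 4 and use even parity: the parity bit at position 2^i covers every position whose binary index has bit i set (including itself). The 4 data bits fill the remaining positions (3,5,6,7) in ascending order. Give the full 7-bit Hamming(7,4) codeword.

Place data bits at non-power-of-two positions: b3=0, b5=1, b6=0, b7=1.
p1 = XOR of data positions {3,5,7} = 0⊕1⊕1 = 0
p2 = XOR of data positions {3,6,7} = 0⊕0⊕1 = 1
p4 = XOR of data positions {5,6,7} = 1⊕0⊕1 = 0
Codeword b1..b7 = 0100101

0100101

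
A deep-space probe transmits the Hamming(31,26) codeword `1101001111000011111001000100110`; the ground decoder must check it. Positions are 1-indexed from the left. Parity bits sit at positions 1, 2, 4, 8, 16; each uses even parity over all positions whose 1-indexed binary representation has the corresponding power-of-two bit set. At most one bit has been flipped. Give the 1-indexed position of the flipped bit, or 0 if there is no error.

11

s1: b1⊕b3⊕b5⊕b7⊕b9⊕b11⊕b13⊕b15⊕b17⊕b19⊕b21⊕b23⊕b25⊕b27⊕b29⊕b31 = 1⊕0⊕0⊕1⊕1⊕0⊕0⊕1⊕1⊕1⊕0⊕0⊕0⊕0⊕1⊕0 = 1
s2: b2⊕b3⊕b6⊕b7⊕b10⊕b11⊕b14⊕b15⊕b18⊕b19⊕b22⊕b23⊕b26⊕b27⊕b30⊕b31 = 1⊕0⊕0⊕1⊕1⊕0⊕0⊕1⊕1⊕1⊕1⊕0⊕1⊕0⊕1⊕0 = 1
s4: b4⊕b5⊕b6⊕b7⊕b12⊕b13⊕b14⊕b15⊕b20⊕b21⊕b22⊕b23⊕b28⊕b29⊕b30⊕b31 = 1⊕0⊕0⊕1⊕0⊕0⊕0⊕1⊕0⊕0⊕1⊕0⊕0⊕1⊕1⊕0 = 0
s8: b8⊕b9⊕b10⊕b11⊕b12⊕b13⊕b14⊕b15⊕b24⊕b25⊕b26⊕b27⊕b28⊕b29⊕b30⊕b31 = 1⊕1⊕1⊕0⊕0⊕0⊕0⊕1⊕0⊕0⊕1⊕0⊕0⊕1⊕1⊕0 = 1
s16: b16⊕b17⊕b18⊕b19⊕b20⊕b21⊕b22⊕b23⊕b24⊕b25⊕b26⊕b27⊕b28⊕b29⊕b30⊕b31 = 1⊕1⊕1⊕1⊕0⊕0⊕1⊕0⊕0⊕0⊕1⊕0⊕0⊕1⊕1⊕0 = 0
Syndrome (s16...s1) = 01011 → position 11.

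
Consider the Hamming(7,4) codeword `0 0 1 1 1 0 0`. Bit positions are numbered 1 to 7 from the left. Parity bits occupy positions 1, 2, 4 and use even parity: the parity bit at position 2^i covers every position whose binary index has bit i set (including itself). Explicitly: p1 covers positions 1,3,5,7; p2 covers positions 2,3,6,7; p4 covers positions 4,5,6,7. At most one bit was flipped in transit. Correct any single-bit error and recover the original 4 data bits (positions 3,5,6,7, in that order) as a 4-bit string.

s1: b1⊕b3⊕b5⊕b7 = 0⊕1⊕1⊕0 = 0
s2: b2⊕b3⊕b6⊕b7 = 0⊕1⊕0⊕0 = 1
s4: b4⊕b5⊕b6⊕b7 = 1⊕1⊕0⊕0 = 0
Syndrome (s4...s1) = 010 → position 2.
Flip bit 2: corrected codeword = 0111100
Data bits at positions 3,5,6,7: 1100

1100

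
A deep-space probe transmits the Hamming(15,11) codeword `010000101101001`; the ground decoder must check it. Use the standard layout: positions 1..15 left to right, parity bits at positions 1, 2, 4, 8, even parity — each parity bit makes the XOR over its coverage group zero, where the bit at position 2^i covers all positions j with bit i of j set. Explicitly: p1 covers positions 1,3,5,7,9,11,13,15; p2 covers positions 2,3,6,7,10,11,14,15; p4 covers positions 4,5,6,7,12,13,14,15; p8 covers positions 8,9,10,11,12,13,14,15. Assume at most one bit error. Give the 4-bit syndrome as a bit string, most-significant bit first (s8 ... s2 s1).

0101

s1: b1⊕b3⊕b5⊕b7⊕b9⊕b11⊕b13⊕b15 = 0⊕0⊕0⊕1⊕1⊕0⊕0⊕1 = 1
s2: b2⊕b3⊕b6⊕b7⊕b10⊕b11⊕b14⊕b15 = 1⊕0⊕0⊕1⊕1⊕0⊕0⊕1 = 0
s4: b4⊕b5⊕b6⊕b7⊕b12⊕b13⊕b14⊕b15 = 0⊕0⊕0⊕1⊕1⊕0⊕0⊕1 = 1
s8: b8⊕b9⊕b10⊕b11⊕b12⊕b13⊕b14⊕b15 = 0⊕1⊕1⊕0⊕1⊕0⊕0⊕1 = 0
Syndrome (s8...s1) = 0101 → position 5.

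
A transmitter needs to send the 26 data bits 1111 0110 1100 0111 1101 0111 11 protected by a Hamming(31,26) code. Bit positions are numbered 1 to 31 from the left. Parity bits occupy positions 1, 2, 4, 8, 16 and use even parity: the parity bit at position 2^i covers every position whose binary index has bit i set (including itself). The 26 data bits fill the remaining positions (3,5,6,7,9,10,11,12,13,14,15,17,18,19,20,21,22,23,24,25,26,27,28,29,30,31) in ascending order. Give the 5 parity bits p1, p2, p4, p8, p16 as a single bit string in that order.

Place data bits at non-power-of-two positions: b3=1, b5=1, b6=1, b7=1, b9=0, b10=1, b11=1, b12=0, b13=1, b14=1, b15=0, b17=0, b18=0, b19=1, b20=1, b21=1, b22=1, b23=1, b24=0, b25=1, b26=0, b27=1, b28=1, b29=1, b30=1, b31=1.
p1 = XOR of data positions {3,5,7,9,11,13,15,17,19,21,23,25,27,29,31} = 1⊕1⊕1⊕0⊕1⊕1⊕0⊕0⊕1⊕1⊕1⊕1⊕1⊕1⊕1 = 0
p2 = XOR of data positions {3,6,7,10,11,14,15,18,19,22,23,26,27,30,31} = 1⊕1⊕1⊕1⊕1⊕1⊕0⊕0⊕1⊕1⊕1⊕0⊕1⊕1⊕1 = 0
p4 = XOR of data positions {5,6,7,12,13,14,15,20,21,22,23,28,29,30,31} = 1⊕1⊕1⊕0⊕1⊕1⊕0⊕1⊕1⊕1⊕1⊕1⊕1⊕1⊕1 = 1
p8 = XOR of data positions {9,10,11,12,13,14,15,24,25,26,27,28,29,30,31} = 0⊕1⊕1⊕0⊕1⊕1⊕0⊕0⊕1⊕0⊕1⊕1⊕1⊕1⊕1 = 0
p16 = XOR of data positions {17,18,19,20,21,22,23,24,25,26,27,28,29,30,31} = 0⊕0⊕1⊕1⊕1⊕1⊕1⊕0⊕1⊕0⊕1⊕1⊕1⊕1⊕1 = 1
Parity bits p1,p2,p4,p8,p16 = 00101

00101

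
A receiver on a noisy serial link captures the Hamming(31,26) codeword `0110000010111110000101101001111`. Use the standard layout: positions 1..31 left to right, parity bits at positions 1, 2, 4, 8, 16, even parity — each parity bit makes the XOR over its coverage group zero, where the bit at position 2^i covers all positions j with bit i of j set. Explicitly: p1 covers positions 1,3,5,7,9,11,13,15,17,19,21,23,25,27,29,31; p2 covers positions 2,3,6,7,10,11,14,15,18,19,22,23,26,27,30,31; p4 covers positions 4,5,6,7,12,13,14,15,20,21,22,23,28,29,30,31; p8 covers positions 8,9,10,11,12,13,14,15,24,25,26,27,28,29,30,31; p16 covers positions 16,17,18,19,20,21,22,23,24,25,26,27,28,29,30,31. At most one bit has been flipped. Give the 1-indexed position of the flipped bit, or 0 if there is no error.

s1: b1⊕b3⊕b5⊕b7⊕b9⊕b11⊕b13⊕b15⊕b17⊕b19⊕b21⊕b23⊕b25⊕b27⊕b29⊕b31 = 0⊕1⊕0⊕0⊕1⊕1⊕1⊕1⊕0⊕0⊕0⊕1⊕1⊕0⊕1⊕1 = 1
s2: b2⊕b3⊕b6⊕b7⊕b10⊕b11⊕b14⊕b15⊕b18⊕b19⊕b22⊕b23⊕b26⊕b27⊕b30⊕b31 = 1⊕1⊕0⊕0⊕0⊕1⊕1⊕1⊕0⊕0⊕1⊕1⊕0⊕0⊕1⊕1 = 1
s4: b4⊕b5⊕b6⊕b7⊕b12⊕b13⊕b14⊕b15⊕b20⊕b21⊕b22⊕b23⊕b28⊕b29⊕b30⊕b31 = 0⊕0⊕0⊕0⊕1⊕1⊕1⊕1⊕1⊕0⊕1⊕1⊕1⊕1⊕1⊕1 = 1
s8: b8⊕b9⊕b10⊕b11⊕b12⊕b13⊕b14⊕b15⊕b24⊕b25⊕b26⊕b27⊕b28⊕b29⊕b30⊕b31 = 0⊕1⊕0⊕1⊕1⊕1⊕1⊕1⊕0⊕1⊕0⊕0⊕1⊕1⊕1⊕1 = 1
s16: b16⊕b17⊕b18⊕b19⊕b20⊕b21⊕b22⊕b23⊕b24⊕b25⊕b26⊕b27⊕b28⊕b29⊕b30⊕b31 = 0⊕0⊕0⊕0⊕1⊕0⊕1⊕1⊕0⊕1⊕0⊕0⊕1⊕1⊕1⊕1 = 0
Syndrome (s16...s1) = 01111 → position 15.

15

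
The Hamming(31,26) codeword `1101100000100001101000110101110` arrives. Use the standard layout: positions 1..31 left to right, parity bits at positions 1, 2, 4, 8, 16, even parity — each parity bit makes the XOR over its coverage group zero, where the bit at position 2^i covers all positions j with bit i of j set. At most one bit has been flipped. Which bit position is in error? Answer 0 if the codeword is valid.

17

s1: b1⊕b3⊕b5⊕b7⊕b9⊕b11⊕b13⊕b15⊕b17⊕b19⊕b21⊕b23⊕b25⊕b27⊕b29⊕b31 = 1⊕0⊕1⊕0⊕0⊕1⊕0⊕0⊕1⊕1⊕0⊕1⊕0⊕0⊕1⊕0 = 1
s2: b2⊕b3⊕b6⊕b7⊕b10⊕b11⊕b14⊕b15⊕b18⊕b19⊕b22⊕b23⊕b26⊕b27⊕b30⊕b31 = 1⊕0⊕0⊕0⊕0⊕1⊕0⊕0⊕0⊕1⊕0⊕1⊕1⊕0⊕1⊕0 = 0
s4: b4⊕b5⊕b6⊕b7⊕b12⊕b13⊕b14⊕b15⊕b20⊕b21⊕b22⊕b23⊕b28⊕b29⊕b30⊕b31 = 1⊕1⊕0⊕0⊕0⊕0⊕0⊕0⊕0⊕0⊕0⊕1⊕1⊕1⊕1⊕0 = 0
s8: b8⊕b9⊕b10⊕b11⊕b12⊕b13⊕b14⊕b15⊕b24⊕b25⊕b26⊕b27⊕b28⊕b29⊕b30⊕b31 = 0⊕0⊕0⊕1⊕0⊕0⊕0⊕0⊕1⊕0⊕1⊕0⊕1⊕1⊕1⊕0 = 0
s16: b16⊕b17⊕b18⊕b19⊕b20⊕b21⊕b22⊕b23⊕b24⊕b25⊕b26⊕b27⊕b28⊕b29⊕b30⊕b31 = 1⊕1⊕0⊕1⊕0⊕0⊕0⊕1⊕1⊕0⊕1⊕0⊕1⊕1⊕1⊕0 = 1
Syndrome (s16...s1) = 10001 → position 17.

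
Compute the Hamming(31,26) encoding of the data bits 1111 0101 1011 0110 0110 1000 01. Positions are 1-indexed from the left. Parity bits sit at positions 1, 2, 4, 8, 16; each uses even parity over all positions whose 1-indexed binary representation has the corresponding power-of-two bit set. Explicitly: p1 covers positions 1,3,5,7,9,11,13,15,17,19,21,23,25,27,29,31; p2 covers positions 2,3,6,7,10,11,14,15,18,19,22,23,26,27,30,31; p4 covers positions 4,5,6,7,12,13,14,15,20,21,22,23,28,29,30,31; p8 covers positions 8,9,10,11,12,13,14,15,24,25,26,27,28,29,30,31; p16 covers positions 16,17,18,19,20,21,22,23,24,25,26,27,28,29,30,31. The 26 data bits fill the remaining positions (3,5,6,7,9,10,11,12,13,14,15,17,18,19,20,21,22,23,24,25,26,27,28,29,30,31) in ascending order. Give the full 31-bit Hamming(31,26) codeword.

Place data bits at non-power-of-two positions: b3=1, b5=1, b6=1, b7=1, b9=0, b10=1, b11=0, b12=1, b13=1, b14=0, b15=1, b17=1, b18=0, b19=1, b20=1, b21=0, b22=0, b23=1, b24=1, b25=0, b26=1, b27=0, b28=0, b29=0, b30=0, b31=1.
p1 = XOR of data positions {3,5,7,9,11,13,15,17,19,21,23,25,27,29,31} = 1⊕1⊕1⊕0⊕0⊕1⊕1⊕1⊕1⊕0⊕1⊕0⊕0⊕0⊕1 = 1
p2 = XOR of data positions {3,6,7,10,11,14,15,18,19,22,23,26,27,30,31} = 1⊕1⊕1⊕1⊕0⊕0⊕1⊕0⊕1⊕0⊕1⊕1⊕0⊕0⊕1 = 1
p4 = XOR of data positions {5,6,7,12,13,14,15,20,21,22,23,28,29,30,31} = 1⊕1⊕1⊕1⊕1⊕0⊕1⊕1⊕0⊕0⊕1⊕0⊕0⊕0⊕1 = 1
p8 = XOR of data positions {9,10,11,12,13,14,15,24,25,26,27,28,29,30,31} = 0⊕1⊕0⊕1⊕1⊕0⊕1⊕1⊕0⊕1⊕0⊕0⊕0⊕0⊕1 = 1
p16 = XOR of data positions {17,18,19,20,21,22,23,24,25,26,27,28,29,30,31} = 1⊕0⊕1⊕1⊕0⊕0⊕1⊕1⊕0⊕1⊕0⊕0⊕0⊕0⊕1 = 1
Codeword b1..b31 = 1111111101011011101100110100001

1111111101011011101100110100001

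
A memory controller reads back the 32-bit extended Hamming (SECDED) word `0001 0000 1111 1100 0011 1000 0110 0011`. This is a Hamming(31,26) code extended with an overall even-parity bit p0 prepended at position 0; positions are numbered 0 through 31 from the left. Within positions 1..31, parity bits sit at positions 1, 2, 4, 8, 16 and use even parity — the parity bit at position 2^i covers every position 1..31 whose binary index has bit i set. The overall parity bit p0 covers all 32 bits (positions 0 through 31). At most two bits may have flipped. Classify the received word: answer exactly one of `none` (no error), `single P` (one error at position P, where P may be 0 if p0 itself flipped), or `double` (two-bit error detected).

double

s1: b1⊕b3⊕b5⊕b7⊕b9⊕b11⊕b13⊕b15⊕b17⊕b19⊕b21⊕b23⊕b25⊕b27⊕b29⊕b31 = 0⊕1⊕0⊕0⊕1⊕1⊕1⊕0⊕0⊕1⊕0⊕0⊕1⊕0⊕0⊕1 = 1
s2: b2⊕b3⊕b6⊕b7⊕b10⊕b11⊕b14⊕b15⊕b18⊕b19⊕b22⊕b23⊕b26⊕b27⊕b30⊕b31 = 0⊕1⊕0⊕0⊕1⊕1⊕0⊕0⊕1⊕1⊕0⊕0⊕1⊕0⊕1⊕1 = 0
s4: b4⊕b5⊕b6⊕b7⊕b12⊕b13⊕b14⊕b15⊕b20⊕b21⊕b22⊕b23⊕b28⊕b29⊕b30⊕b31 = 0⊕0⊕0⊕0⊕1⊕1⊕0⊕0⊕1⊕0⊕0⊕0⊕0⊕0⊕1⊕1 = 1
s8: b8⊕b9⊕b10⊕b11⊕b12⊕b13⊕b14⊕b15⊕b24⊕b25⊕b26⊕b27⊕b28⊕b29⊕b30⊕b31 = 1⊕1⊕1⊕1⊕1⊕1⊕0⊕0⊕0⊕1⊕1⊕0⊕0⊕0⊕1⊕1 = 0
s16: b16⊕b17⊕b18⊕b19⊕b20⊕b21⊕b22⊕b23⊕b24⊕b25⊕b26⊕b27⊕b28⊕b29⊕b30⊕b31 = 0⊕0⊕1⊕1⊕1⊕0⊕0⊕0⊕0⊕1⊕1⊕0⊕0⊕0⊕1⊕1 = 1
Syndrome (s16...s1) = 10101 → position 21.
Overall parity (XOR of all 32 bits, including p0): 0⊕0⊕0⊕1⊕0⊕0⊕0⊕0⊕1⊕1⊕1⊕1⊕1⊕1⊕0⊕0⊕0⊕0⊕1⊕1⊕1⊕0⊕0⊕0⊕0⊕1⊕1⊕0⊕0⊕0⊕1⊕1 = 0
Overall=0, syndrome position=21 → double-bit error detected (uncorrectable).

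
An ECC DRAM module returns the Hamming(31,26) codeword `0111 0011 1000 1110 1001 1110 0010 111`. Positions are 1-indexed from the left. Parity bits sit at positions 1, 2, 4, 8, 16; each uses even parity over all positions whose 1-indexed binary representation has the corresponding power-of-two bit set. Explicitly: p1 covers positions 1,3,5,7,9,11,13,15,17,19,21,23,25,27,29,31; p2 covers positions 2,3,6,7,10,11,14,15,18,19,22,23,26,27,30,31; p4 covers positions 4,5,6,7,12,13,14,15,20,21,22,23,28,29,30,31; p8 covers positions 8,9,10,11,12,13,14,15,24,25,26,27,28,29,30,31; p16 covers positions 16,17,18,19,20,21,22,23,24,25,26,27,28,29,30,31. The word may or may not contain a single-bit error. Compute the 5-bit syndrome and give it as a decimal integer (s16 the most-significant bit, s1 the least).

s1: b1⊕b3⊕b5⊕b7⊕b9⊕b11⊕b13⊕b15⊕b17⊕b19⊕b21⊕b23⊕b25⊕b27⊕b29⊕b31 = 0⊕1⊕0⊕1⊕1⊕0⊕1⊕1⊕1⊕0⊕1⊕1⊕0⊕1⊕1⊕1 = 1
s2: b2⊕b3⊕b6⊕b7⊕b10⊕b11⊕b14⊕b15⊕b18⊕b19⊕b22⊕b23⊕b26⊕b27⊕b30⊕b31 = 1⊕1⊕0⊕1⊕0⊕0⊕1⊕1⊕0⊕0⊕1⊕1⊕0⊕1⊕1⊕1 = 0
s4: b4⊕b5⊕b6⊕b7⊕b12⊕b13⊕b14⊕b15⊕b20⊕b21⊕b22⊕b23⊕b28⊕b29⊕b30⊕b31 = 1⊕0⊕0⊕1⊕0⊕1⊕1⊕1⊕1⊕1⊕1⊕1⊕0⊕1⊕1⊕1 = 0
s8: b8⊕b9⊕b10⊕b11⊕b12⊕b13⊕b14⊕b15⊕b24⊕b25⊕b26⊕b27⊕b28⊕b29⊕b30⊕b31 = 1⊕1⊕0⊕0⊕0⊕1⊕1⊕1⊕0⊕0⊕0⊕1⊕0⊕1⊕1⊕1 = 1
s16: b16⊕b17⊕b18⊕b19⊕b20⊕b21⊕b22⊕b23⊕b24⊕b25⊕b26⊕b27⊕b28⊕b29⊕b30⊕b31 = 0⊕1⊕0⊕0⊕1⊕1⊕1⊕1⊕0⊕0⊕0⊕1⊕0⊕1⊕1⊕1 = 1
Syndrome (s16...s1) = 11001 → position 25.

25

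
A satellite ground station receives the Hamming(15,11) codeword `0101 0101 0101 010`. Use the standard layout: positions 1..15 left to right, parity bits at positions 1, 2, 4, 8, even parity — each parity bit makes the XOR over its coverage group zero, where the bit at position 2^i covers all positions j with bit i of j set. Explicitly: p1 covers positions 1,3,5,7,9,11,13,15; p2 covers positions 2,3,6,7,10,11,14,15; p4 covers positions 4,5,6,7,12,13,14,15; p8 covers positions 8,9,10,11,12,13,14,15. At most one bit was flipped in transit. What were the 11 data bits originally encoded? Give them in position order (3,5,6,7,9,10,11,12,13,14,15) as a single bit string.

00100101010

s1: b1⊕b3⊕b5⊕b7⊕b9⊕b11⊕b13⊕b15 = 0⊕0⊕0⊕0⊕0⊕0⊕0⊕0 = 0
s2: b2⊕b3⊕b6⊕b7⊕b10⊕b11⊕b14⊕b15 = 1⊕0⊕1⊕0⊕1⊕0⊕1⊕0 = 0
s4: b4⊕b5⊕b6⊕b7⊕b12⊕b13⊕b14⊕b15 = 1⊕0⊕1⊕0⊕1⊕0⊕1⊕0 = 0
s8: b8⊕b9⊕b10⊕b11⊕b12⊕b13⊕b14⊕b15 = 1⊕0⊕1⊕0⊕1⊕0⊕1⊕0 = 0
Syndrome (s8...s1) = 0000 → position 0 (no error).
No correction needed.
Data bits at positions 3,5,6,7,9,10,11,12,13,14,15: 00100101010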